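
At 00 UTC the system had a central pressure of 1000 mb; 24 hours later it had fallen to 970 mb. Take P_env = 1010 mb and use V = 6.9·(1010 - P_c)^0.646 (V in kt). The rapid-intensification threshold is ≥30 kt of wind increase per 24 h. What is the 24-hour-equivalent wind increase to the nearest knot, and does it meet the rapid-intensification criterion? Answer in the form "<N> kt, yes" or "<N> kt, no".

44 kt, yes

V₁: ΔP = 10, V ≈ 6.9 × 10^0.646 ≈ 30.54 kt.
V₂: ΔP = 40, V ≈ 6.9 × 40^0.646 ≈ 74.78 kt.
ΔV over 24 h = 44.24 kt → 24 h equivalent = 44.24 × 24/24 ≈ 44.24 kt.
44 kt ≥ 30 kt ⇒ rapid intensification.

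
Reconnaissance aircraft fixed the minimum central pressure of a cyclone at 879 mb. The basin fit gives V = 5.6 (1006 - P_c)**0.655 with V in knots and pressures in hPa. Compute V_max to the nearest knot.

ΔP = 1006 − 879 = 127 mb.
127^0.655 ≈ 23.878.
V ≈ 5.6 × 23.878 ≈ 133.7 kt.

134 kt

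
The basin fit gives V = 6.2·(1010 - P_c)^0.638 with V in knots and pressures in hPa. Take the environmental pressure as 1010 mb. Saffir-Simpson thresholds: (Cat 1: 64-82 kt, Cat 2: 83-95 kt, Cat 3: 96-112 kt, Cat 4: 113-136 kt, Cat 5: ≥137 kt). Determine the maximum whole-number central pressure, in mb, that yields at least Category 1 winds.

Category 1 begins at V = 64 kt.
Required ΔP = (64/6.2)^(1/0.638) = 10.323^1.567 ≈ 38.82 mb.
P_c ≤ 1010 − 38.82 = 971.18, so the highest integer P_c is 971 mb.

971 mb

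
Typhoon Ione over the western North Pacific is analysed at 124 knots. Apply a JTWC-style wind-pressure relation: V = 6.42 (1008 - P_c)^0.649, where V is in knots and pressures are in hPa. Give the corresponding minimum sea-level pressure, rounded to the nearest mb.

ΔP = (V / 6.42)^(1/0.649) = (124/6.42)^1.541.
124/6.42 = 19.315; 19.315^1.541 ≈ 95.79 mb.
P_c = 1008 − 95.79 = 912.21 ≈ 912 mb.

912 mb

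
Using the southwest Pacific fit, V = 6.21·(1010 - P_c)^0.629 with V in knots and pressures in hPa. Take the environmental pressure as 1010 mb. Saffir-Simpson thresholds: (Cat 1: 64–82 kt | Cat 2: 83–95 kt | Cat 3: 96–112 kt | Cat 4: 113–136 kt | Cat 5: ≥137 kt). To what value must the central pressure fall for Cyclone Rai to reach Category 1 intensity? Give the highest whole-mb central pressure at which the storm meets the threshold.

Category 1 begins at V = 64 kt.
Required ΔP = (64/6.21)^(1/0.629) = 10.306^1.590 ≈ 40.80 mb.
P_c ≤ 1010 − 40.80 = 969.20, so the highest integer P_c is 969 mb.

969 mb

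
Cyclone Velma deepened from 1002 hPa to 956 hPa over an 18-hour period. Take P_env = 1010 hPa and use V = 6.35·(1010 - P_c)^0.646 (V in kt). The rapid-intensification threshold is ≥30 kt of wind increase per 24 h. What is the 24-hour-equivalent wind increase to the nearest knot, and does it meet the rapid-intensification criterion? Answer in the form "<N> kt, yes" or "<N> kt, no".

79 kt, yes

V₁: ΔP = 8, V ≈ 6.35 × 8^0.646 ≈ 24.33 kt.
V₂: ΔP = 54, V ≈ 6.35 × 54^0.646 ≈ 83.54 kt.
ΔV over 18 h = 59.21 kt → 24 h equivalent = 59.21 × 24/18 ≈ 78.95 kt.
79 kt ≥ 30 kt ⇒ rapid intensification.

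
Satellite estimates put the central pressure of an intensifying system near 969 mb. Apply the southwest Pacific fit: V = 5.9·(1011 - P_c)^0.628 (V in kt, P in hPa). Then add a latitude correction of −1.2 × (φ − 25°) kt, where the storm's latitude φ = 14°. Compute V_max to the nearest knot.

ΔP = 1011 − 969 = 42 mb.
42^0.628 ≈ 10.457.
V ≈ 5.9 × 10.457 ≈ 61.7 kt.
Latitude correction: −1.2 × (14 − 25) = 13.2 kt.
Corrected V ≈ 74.9 kt → 75 kt.

75 kt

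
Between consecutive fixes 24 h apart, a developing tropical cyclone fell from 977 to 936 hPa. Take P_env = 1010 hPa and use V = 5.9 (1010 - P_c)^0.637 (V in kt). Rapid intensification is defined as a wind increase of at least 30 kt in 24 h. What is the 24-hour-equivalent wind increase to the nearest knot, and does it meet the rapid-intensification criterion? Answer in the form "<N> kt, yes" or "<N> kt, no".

V₁: ΔP = 33, V ≈ 5.9 × 33^0.637 ≈ 54.72 kt.
V₂: ΔP = 74, V ≈ 5.9 × 74^0.637 ≈ 91.53 kt.
ΔV over 24 h = 36.81 kt → 24 h equivalent = 36.81 × 24/24 ≈ 36.81 kt.
37 kt ≥ 30 kt ⇒ rapid intensification.

37 kt, yes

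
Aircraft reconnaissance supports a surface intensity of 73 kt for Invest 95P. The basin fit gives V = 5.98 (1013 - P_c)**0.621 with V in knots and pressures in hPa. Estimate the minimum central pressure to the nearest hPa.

ΔP = (V / 5.98)^(1/0.621) = (73/5.98)^1.610.
73/5.98 = 12.207; 12.207^1.610 ≈ 56.21 hPa.
P_c = 1013 − 56.21 = 956.79 ≈ 957 hPa.

957 hPa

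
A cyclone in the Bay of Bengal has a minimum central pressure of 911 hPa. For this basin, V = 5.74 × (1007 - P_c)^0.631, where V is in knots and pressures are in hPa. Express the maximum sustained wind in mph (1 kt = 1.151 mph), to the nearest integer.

118 mph

ΔP = 1007 − 911 = 96 hPa.
V ≈ 5.74 × 96^0.631 = 5.74 × 17.816 ≈ 102.265 kt.
102.265 × 1.151 ≈ 117.71 mph → 118 mph.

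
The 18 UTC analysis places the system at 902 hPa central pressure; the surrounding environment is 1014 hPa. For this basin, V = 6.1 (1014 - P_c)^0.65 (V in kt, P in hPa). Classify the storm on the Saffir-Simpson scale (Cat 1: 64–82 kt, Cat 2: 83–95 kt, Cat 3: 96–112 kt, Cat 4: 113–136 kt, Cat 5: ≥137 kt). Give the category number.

ΔP = 1014 − 902 = 112 hPa.
V ≈ 6.1 × 112^0.65 = 6.1 × 21.48 ≈ 131 kt.
131 kt falls in the Category 4 band.

4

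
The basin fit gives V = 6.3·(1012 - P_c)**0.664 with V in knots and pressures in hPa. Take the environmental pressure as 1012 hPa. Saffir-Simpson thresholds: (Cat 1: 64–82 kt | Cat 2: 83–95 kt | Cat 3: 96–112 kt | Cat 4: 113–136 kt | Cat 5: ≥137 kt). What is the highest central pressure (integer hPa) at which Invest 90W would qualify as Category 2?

Category 2 begins at V = 83 kt.
Required ΔP = (83/6.3)^(1/0.664) = 13.175^1.506 ≈ 48.57 hPa.
P_c ≤ 1012 − 48.57 = 963.43, so the highest integer P_c is 963 hPa.

963 hPa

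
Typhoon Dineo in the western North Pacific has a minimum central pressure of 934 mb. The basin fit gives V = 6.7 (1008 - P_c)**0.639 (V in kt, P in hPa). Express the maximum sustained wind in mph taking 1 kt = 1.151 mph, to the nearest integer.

ΔP = 1008 − 934 = 74 mb.
V ≈ 6.7 × 74^0.639 = 6.7 × 15.647 ≈ 104.837 kt.
104.837 × 1.151 ≈ 120.67 mph → 121 mph.

121 mph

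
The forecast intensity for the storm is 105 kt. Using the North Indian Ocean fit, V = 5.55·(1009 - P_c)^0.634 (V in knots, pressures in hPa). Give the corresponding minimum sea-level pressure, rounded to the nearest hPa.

906 hPa

ΔP = (V / 5.55)^(1/0.634) = (105/5.55)^1.577.
105/5.55 = 18.919; 18.919^1.577 ≈ 103.28 hPa.
P_c = 1009 − 103.28 = 905.72 ≈ 906 hPa.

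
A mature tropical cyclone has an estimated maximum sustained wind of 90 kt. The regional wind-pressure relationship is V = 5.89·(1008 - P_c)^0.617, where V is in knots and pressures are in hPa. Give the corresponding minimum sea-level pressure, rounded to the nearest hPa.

ΔP = (V / 5.89)^(1/0.617) = (90/5.89)^1.621.
90/5.89 = 15.280; 15.280^1.621 ≈ 83.02 hPa.
P_c = 1008 − 83.02 = 924.98 ≈ 925 hPa.

925 hPa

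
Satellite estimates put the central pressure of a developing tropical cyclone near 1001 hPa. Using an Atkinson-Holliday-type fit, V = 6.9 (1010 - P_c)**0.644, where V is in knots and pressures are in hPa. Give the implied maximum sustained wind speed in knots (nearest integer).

ΔP = 1010 − 1001 = 9 hPa.
9^0.644 ≈ 4.117.
V ≈ 6.9 × 4.117 ≈ 28.4 kt.

28 kt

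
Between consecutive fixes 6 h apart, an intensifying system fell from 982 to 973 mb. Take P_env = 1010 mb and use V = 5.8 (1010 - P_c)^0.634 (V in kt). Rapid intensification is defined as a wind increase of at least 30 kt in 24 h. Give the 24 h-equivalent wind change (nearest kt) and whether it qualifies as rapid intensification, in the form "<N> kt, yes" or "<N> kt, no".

37 kt, yes

V₁: ΔP = 28, V ≈ 5.8 × 28^0.634 ≈ 47.97 kt.
V₂: ΔP = 37, V ≈ 5.8 × 37^0.634 ≈ 57.24 kt.
ΔV over 6 h = 9.27 kt → 24 h equivalent = 9.27 × 24/6 ≈ 37.08 kt.
37 kt ≥ 30 kt ⇒ rapid intensification.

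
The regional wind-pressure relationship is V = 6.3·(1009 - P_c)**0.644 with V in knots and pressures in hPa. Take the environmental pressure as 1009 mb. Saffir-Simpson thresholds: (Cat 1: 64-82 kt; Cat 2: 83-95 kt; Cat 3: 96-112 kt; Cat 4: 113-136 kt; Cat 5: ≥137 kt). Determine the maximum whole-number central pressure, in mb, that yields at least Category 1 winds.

972 mb

Category 1 begins at V = 64 kt.
Required ΔP = (64/6.3)^(1/0.644) = 10.159^1.553 ≈ 36.59 mb.
P_c ≤ 1009 − 36.59 = 972.41, so the highest integer P_c is 972 mb.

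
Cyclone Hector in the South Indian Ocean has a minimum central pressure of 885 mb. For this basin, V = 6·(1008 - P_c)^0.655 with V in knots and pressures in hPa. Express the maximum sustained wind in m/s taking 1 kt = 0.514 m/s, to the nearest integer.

ΔP = 1008 − 885 = 123 mb.
V ≈ 6 × 123^0.655 = 6 × 23.382 ≈ 140.294 kt.
140.294 × 0.514 ≈ 72.11 m/s → 72 m/s.

72 m/s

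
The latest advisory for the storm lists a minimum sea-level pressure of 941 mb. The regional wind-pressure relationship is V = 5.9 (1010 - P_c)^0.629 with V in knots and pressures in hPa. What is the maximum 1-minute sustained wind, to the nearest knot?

ΔP = 1010 − 941 = 69 mb.
69^0.629 ≈ 14.343.
V ≈ 5.9 × 14.343 ≈ 84.6 kt.

85 kt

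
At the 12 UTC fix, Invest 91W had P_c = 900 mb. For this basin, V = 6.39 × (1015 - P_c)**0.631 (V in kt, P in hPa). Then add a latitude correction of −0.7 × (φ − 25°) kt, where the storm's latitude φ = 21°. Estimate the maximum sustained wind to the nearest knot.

130 kt

ΔP = 1015 − 900 = 115 mb.
115^0.631 ≈ 19.966.
V ≈ 6.39 × 19.966 ≈ 127.6 kt.
Latitude correction: −0.7 × (21 − 25) = 2.8 kt.
Corrected V ≈ 130.4 kt → 130 kt.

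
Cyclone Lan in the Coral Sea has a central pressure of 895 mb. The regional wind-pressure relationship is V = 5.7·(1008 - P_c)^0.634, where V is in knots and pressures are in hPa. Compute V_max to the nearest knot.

ΔP = 1008 − 895 = 113 mb.
113^0.634 ≈ 20.029.
V ≈ 5.7 × 20.029 ≈ 114.2 kt.

114 kt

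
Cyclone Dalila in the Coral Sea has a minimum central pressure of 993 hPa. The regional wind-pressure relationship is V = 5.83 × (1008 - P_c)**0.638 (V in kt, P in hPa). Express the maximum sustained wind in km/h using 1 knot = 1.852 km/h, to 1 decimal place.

ΔP = 1008 − 993 = 15 hPa.
V ≈ 5.83 × 15^0.638 = 5.83 × 5.628 ≈ 32.811 kt.
32.811 × 1.852 ≈ 60.77 km/h → 60.8 km/h.

60.8 km/h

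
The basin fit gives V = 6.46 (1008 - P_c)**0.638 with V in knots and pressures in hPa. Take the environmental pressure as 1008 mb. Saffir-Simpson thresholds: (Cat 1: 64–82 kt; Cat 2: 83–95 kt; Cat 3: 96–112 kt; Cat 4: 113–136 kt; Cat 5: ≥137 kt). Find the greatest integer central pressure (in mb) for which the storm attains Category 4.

Category 4 begins at V = 113 kt.
Required ΔP = (113/6.46)^(1/0.638) = 17.492^1.567 ≈ 88.72 mb.
P_c ≤ 1008 − 88.72 = 919.28, so the highest integer P_c is 919 mb.

919 mb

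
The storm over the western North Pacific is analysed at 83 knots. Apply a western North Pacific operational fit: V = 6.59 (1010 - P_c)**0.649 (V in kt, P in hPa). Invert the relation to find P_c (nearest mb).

ΔP = (V / 6.59)^(1/0.649) = (83/6.59)^1.541.
83/6.59 = 12.595; 12.595^1.541 ≈ 49.57 mb.
P_c = 1010 − 49.57 = 960.43 ≈ 960 mb.

960 mb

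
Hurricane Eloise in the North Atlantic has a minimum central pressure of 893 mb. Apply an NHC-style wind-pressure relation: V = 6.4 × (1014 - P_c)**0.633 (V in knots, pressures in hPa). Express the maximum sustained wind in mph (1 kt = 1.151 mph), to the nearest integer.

153 mph

ΔP = 1014 − 893 = 121 mb.
V ≈ 6.4 × 121^0.633 = 6.4 × 20.816 ≈ 133.224 kt.
133.224 × 1.151 ≈ 153.34 mph → 153 mph.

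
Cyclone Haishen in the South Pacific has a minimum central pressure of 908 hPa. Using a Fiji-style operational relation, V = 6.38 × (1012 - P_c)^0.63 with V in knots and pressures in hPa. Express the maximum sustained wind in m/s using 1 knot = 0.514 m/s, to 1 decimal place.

ΔP = 1012 − 908 = 104 hPa.
V ≈ 6.38 × 104^0.63 = 6.38 × 18.652 ≈ 119.001 kt.
119.001 × 0.514 ≈ 61.17 m/s → 61.2 m/s.

61.2 m/s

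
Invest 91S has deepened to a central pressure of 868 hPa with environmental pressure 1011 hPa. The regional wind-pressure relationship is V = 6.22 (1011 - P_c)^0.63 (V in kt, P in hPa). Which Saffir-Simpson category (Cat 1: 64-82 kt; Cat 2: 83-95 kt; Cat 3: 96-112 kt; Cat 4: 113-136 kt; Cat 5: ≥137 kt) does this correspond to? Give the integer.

5

ΔP = 1011 − 868 = 143 hPa.
V ≈ 6.22 × 143^0.63 = 6.22 × 22.80 ≈ 142 kt.
142 kt falls in the Category 5 band.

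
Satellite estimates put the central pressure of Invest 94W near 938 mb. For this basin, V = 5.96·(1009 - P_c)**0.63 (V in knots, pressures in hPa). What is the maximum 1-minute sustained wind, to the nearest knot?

ΔP = 1009 − 938 = 71 mb.
71^0.63 ≈ 14.665.
V ≈ 5.96 × 14.665 ≈ 87.4 kt.

87 kt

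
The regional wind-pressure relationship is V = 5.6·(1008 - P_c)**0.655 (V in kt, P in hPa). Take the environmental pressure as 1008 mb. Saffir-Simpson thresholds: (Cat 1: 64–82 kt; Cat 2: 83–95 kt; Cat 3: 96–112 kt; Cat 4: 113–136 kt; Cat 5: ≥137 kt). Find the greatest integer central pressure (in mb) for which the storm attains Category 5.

876 mb

Category 5 begins at V = 137 kt.
Required ΔP = (137/5.6)^(1/0.655) = 24.464^1.527 ≈ 131.79 mb.
P_c ≤ 1008 − 131.79 = 876.21, so the highest integer P_c is 876 mb.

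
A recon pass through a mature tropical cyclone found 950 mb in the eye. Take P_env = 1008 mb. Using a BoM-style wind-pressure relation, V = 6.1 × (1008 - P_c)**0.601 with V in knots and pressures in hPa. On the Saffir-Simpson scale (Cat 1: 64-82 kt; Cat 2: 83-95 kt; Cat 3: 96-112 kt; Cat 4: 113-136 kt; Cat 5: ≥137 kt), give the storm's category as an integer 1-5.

1

ΔP = 1008 − 950 = 58 mb.
V ≈ 6.1 × 58^0.601 = 6.1 × 11.48 ≈ 70 kt.
70 kt falls in the Category 1 band.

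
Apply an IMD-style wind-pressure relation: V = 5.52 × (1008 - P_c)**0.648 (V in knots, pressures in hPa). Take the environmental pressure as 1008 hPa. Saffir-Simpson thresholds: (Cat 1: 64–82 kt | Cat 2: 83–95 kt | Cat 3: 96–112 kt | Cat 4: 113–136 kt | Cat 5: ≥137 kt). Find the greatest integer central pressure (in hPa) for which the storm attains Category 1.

964 hPa

Category 1 begins at V = 64 kt.
Required ΔP = (64/5.52)^(1/0.648) = 11.594^1.543 ≈ 43.89 hPa.
P_c ≤ 1008 − 43.89 = 964.11, so the highest integer P_c is 964 hPa.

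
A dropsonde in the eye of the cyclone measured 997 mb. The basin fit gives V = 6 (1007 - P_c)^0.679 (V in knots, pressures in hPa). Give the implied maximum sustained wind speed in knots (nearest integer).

29 kt

ΔP = 1007 − 997 = 10 mb.
10^0.679 ≈ 4.775.
V ≈ 6 × 4.775 ≈ 28.7 kt.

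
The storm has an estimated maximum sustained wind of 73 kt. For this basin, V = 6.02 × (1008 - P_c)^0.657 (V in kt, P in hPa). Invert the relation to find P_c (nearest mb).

963 mb

ΔP = (V / 6.02)^(1/0.657) = (73/6.02)^1.522.
73/6.02 = 12.126; 12.126^1.522 ≈ 44.62 mb.
P_c = 1008 − 44.62 = 963.38 ≈ 963 mb.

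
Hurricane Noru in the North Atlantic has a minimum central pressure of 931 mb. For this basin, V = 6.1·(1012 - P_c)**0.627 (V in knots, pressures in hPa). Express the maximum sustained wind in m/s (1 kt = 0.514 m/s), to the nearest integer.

49 m/s

ΔP = 1012 − 931 = 81 mb.
V ≈ 6.1 × 81^0.627 = 6.1 × 15.726 ≈ 95.929 kt.
95.929 × 0.514 ≈ 49.31 m/s → 49 m/s.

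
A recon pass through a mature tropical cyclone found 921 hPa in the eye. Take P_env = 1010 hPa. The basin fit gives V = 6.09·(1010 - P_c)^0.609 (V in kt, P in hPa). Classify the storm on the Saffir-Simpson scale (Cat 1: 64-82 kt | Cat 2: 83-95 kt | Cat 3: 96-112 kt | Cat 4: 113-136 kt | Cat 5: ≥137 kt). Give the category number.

ΔP = 1010 − 921 = 89 hPa.
V ≈ 6.09 × 89^0.609 = 6.09 × 15.39 ≈ 94 kt.
94 kt falls in the Category 2 band.

2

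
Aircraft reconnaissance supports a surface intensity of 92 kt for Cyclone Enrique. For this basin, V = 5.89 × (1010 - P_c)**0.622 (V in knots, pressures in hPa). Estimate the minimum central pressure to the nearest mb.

ΔP = (V / 5.89)^(1/0.622) = (92/5.89)^1.608.
92/5.89 = 15.620; 15.620^1.608 ≈ 83.00 mb.
P_c = 1010 − 83.00 = 927.00 ≈ 927 mb.

927 mb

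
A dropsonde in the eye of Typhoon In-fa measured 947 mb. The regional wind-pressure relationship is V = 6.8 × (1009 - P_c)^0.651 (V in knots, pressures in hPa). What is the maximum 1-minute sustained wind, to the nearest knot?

100 kt

ΔP = 1009 − 947 = 62 mb.
62^0.651 ≈ 14.684.
V ≈ 6.8 × 14.684 ≈ 99.9 kt.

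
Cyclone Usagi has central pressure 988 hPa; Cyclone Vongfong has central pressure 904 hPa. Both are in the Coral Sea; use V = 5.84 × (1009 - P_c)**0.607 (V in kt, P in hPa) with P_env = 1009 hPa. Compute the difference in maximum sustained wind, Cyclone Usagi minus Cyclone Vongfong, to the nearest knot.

-61 kt

Cyclone Usagi: ΔP = 21; V ≈ 5.84 × 21^0.607 ≈ 37.07 kt.
Cyclone Vongfong: ΔP = 105; V ≈ 5.84 × 105^0.607 ≈ 98.46 kt.
Difference ≈ 37.07 − 98.46 = -61.39 → -61 kt.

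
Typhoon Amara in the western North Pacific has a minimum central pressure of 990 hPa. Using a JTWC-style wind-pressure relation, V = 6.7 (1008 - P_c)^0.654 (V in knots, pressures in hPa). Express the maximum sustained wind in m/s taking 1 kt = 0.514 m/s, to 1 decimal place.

22.8 m/s

ΔP = 1008 − 990 = 18 hPa.
V ≈ 6.7 × 18^0.654 = 6.7 × 6.621 ≈ 44.363 kt.
44.363 × 0.514 ≈ 22.80 m/s → 22.8 m/s.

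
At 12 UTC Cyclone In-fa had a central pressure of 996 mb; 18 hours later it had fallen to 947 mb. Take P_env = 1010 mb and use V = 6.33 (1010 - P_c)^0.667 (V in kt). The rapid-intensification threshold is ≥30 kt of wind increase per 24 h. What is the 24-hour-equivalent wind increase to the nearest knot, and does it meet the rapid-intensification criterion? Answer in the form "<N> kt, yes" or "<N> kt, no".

V₁: ΔP = 14, V ≈ 6.33 × 14^0.667 ≈ 36.80 kt.
V₂: ΔP = 63, V ≈ 6.33 × 63^0.667 ≈ 100.36 kt.
ΔV over 18 h = 63.56 kt → 24 h equivalent = 63.56 × 24/18 ≈ 84.75 kt.
85 kt ≥ 30 kt ⇒ rapid intensification.

85 kt, yes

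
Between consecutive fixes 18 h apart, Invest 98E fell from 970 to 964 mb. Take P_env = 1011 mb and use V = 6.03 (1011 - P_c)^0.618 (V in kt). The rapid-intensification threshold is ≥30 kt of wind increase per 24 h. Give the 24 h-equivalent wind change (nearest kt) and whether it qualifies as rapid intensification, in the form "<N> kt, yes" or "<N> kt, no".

7 kt, no

V₁: ΔP = 41, V ≈ 6.03 × 41^0.618 ≈ 59.84 kt.
V₂: ΔP = 47, V ≈ 6.03 × 47^0.618 ≈ 65.11 kt.
ΔV over 18 h = 5.27 kt → 24 h equivalent = 5.27 × 24/18 ≈ 7.03 kt.
7 kt < 30 kt ⇒ not rapid intensification.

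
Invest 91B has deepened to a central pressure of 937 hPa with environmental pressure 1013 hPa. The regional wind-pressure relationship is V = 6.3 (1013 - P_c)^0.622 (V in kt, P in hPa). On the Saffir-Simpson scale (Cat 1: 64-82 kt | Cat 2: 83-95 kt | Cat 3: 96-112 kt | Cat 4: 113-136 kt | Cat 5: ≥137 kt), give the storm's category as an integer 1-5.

2

ΔP = 1013 − 937 = 76 hPa.
V ≈ 6.3 × 76^0.622 = 6.3 × 14.79 ≈ 93 kt.
93 kt falls in the Category 2 band.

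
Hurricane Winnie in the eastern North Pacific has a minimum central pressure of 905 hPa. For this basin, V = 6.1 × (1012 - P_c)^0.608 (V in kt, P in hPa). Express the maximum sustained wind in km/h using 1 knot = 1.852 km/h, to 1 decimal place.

193.6 km/h

ΔP = 1012 − 905 = 107 hPa.
V ≈ 6.1 × 107^0.608 = 6.1 × 17.134 ≈ 104.519 kt.
104.519 × 1.852 ≈ 193.57 km/h → 193.6 km/h.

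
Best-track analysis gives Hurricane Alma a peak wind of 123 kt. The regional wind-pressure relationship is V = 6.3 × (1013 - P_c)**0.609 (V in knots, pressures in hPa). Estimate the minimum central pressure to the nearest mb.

881 mb

ΔP = (V / 6.3)^(1/0.609) = (123/6.3)^1.642.
123/6.3 = 19.524; 19.524^1.642 ≈ 131.57 mb.
P_c = 1013 − 131.57 = 881.43 ≈ 881 mb.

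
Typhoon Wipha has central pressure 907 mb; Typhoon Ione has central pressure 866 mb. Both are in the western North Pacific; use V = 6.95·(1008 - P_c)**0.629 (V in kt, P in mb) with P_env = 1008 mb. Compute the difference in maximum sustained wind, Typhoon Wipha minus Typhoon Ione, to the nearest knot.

-30 kt

Typhoon Wipha: ΔP = 101; V ≈ 6.95 × 101^0.629 ≈ 126.68 kt.
Typhoon Ione: ΔP = 142; V ≈ 6.95 × 142^0.629 ≈ 156.95 kt.
Difference ≈ 126.68 − 156.95 = -30.27 → -30 kt.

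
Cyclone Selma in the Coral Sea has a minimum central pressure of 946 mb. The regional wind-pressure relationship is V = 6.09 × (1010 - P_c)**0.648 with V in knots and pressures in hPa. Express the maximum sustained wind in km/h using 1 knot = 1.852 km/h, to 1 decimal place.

167.0 km/h

ΔP = 1010 − 946 = 64 mb.
V ≈ 6.09 × 64^0.648 = 6.09 × 14.805 ≈ 90.162 kt.
90.162 × 1.852 ≈ 166.98 km/h → 167.0 km/h.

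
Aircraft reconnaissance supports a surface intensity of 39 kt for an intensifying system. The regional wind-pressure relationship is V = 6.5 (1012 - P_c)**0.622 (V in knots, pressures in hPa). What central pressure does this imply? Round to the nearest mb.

ΔP = (V / 6.5)^(1/0.622) = (39/6.5)^1.608.
39/6.5 = 6.000; 6.000^1.608 ≈ 17.83 mb.
P_c = 1012 − 17.83 = 994.17 ≈ 994 mb.

994 mb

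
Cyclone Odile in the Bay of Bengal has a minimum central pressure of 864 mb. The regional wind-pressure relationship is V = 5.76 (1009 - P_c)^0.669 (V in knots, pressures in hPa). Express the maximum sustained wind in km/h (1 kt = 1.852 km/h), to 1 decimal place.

297.9 km/h

ΔP = 1009 − 864 = 145 mb.
V ≈ 5.76 × 145^0.669 = 5.76 × 27.923 ≈ 160.834 kt.
160.834 × 1.852 ≈ 297.86 km/h → 297.9 km/h.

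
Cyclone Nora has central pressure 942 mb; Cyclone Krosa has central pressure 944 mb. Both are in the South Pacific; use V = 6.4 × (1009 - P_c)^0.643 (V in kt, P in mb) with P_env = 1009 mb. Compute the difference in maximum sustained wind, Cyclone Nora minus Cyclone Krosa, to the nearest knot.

Cyclone Nora: ΔP = 67; V ≈ 6.4 × 67^0.643 ≈ 95.58 kt.
Cyclone Krosa: ΔP = 65; V ≈ 6.4 × 65^0.643 ≈ 93.73 kt.
Difference ≈ 95.58 − 93.73 = 1.85 → 2 kt.

2 kt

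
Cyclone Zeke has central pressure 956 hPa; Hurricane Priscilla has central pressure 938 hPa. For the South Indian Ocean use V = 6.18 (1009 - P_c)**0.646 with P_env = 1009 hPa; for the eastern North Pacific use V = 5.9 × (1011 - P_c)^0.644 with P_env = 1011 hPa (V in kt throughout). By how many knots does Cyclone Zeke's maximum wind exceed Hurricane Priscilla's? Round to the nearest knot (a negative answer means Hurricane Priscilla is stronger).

Cyclone Zeke: ΔP = 53; V ≈ 6.18 × 53^0.646 ≈ 80.33 kt.
Hurricane Priscilla: ΔP = 73; V ≈ 5.9 × 73^0.644 ≈ 93.50 kt.
Difference ≈ 80.33 − 93.50 = -13.17 → -13 kt.

-13 kt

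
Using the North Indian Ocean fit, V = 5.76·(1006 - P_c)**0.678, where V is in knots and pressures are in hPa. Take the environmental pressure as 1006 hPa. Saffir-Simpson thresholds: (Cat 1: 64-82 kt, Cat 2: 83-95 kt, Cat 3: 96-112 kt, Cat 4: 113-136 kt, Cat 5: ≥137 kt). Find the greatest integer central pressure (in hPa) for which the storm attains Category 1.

971 hPa

Category 1 begins at V = 64 kt.
Required ΔP = (64/5.76)^(1/0.678) = 11.111^1.475 ≈ 34.87 hPa.
P_c ≤ 1006 − 34.87 = 971.13, so the highest integer P_c is 971 hPa.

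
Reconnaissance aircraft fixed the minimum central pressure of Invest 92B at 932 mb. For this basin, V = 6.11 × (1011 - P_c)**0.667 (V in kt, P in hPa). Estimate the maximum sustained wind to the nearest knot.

ΔP = 1011 − 932 = 79 mb.
79^0.667 ≈ 18.438.
V ≈ 6.11 × 18.438 ≈ 112.7 kt.

113 kt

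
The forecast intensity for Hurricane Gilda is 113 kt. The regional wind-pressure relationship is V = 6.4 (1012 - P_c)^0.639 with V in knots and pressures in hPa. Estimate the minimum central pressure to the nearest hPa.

ΔP = (V / 6.4)^(1/0.639) = (113/6.4)^1.565.
113/6.4 = 17.656; 17.656^1.565 ≈ 89.40 hPa.
P_c = 1012 − 89.40 = 922.60 ≈ 923 hPa.

923 hPa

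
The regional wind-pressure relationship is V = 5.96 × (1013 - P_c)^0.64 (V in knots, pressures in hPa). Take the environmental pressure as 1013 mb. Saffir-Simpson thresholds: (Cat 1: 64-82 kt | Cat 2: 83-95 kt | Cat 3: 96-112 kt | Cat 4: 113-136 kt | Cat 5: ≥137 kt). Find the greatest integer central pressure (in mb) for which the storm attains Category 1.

Category 1 begins at V = 64 kt.
Required ΔP = (64/5.96)^(1/0.64) = 10.738^1.562 ≈ 40.82 mb.
P_c ≤ 1013 − 40.82 = 972.18, so the highest integer P_c is 972 mb.

972 mb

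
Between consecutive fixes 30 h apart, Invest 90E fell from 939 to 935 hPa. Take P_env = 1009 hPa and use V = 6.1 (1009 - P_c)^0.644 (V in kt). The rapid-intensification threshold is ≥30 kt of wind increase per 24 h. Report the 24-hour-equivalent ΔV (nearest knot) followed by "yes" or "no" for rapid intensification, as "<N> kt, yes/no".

3 kt, no

V₁: ΔP = 70, V ≈ 6.1 × 70^0.644 ≈ 94.10 kt.
V₂: ΔP = 74, V ≈ 6.1 × 74^0.644 ≈ 97.52 kt.
ΔV over 30 h = 3.42 kt → 24 h equivalent = 3.42 × 24/30 ≈ 2.74 kt.
3 kt < 30 kt ⇒ not rapid intensification.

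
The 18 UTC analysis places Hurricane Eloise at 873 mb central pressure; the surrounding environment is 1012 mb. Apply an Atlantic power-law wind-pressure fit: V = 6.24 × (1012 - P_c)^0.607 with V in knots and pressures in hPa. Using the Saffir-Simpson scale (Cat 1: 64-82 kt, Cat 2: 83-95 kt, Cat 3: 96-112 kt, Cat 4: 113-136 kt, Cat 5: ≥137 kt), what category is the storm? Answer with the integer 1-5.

4

ΔP = 1012 − 873 = 139 mb.
V ≈ 6.24 × 139^0.607 = 6.24 × 19.99 ≈ 125 kt.
125 kt falls in the Category 4 band.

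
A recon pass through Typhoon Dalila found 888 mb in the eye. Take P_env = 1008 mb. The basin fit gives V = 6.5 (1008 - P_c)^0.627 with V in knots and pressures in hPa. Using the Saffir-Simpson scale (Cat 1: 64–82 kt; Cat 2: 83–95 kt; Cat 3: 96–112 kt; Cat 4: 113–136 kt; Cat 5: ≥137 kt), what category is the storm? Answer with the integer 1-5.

ΔP = 1008 − 888 = 120 mb.
V ≈ 6.5 × 120^0.627 = 6.5 × 20.12 ≈ 131 kt.
131 kt falls in the Category 4 band.

4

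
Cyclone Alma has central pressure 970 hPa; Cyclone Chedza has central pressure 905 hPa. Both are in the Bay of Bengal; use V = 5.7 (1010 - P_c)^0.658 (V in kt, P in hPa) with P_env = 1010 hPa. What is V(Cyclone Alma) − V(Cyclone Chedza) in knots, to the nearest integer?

-57 kt

Cyclone Alma: ΔP = 40; V ≈ 5.7 × 40^0.658 ≈ 64.57 kt.
Cyclone Chedza: ΔP = 105; V ≈ 5.7 × 105^0.658 ≈ 121.85 kt.
Difference ≈ 64.57 − 121.85 = -57.28 → -57 kt.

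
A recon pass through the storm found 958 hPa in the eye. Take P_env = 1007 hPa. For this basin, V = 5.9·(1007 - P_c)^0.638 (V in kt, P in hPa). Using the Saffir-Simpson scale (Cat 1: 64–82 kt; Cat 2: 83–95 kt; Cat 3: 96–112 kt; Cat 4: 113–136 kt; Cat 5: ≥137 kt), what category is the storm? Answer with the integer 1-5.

ΔP = 1007 − 958 = 49 hPa.
V ≈ 5.9 × 49^0.638 = 5.9 × 11.98 ≈ 71 kt.
71 kt falls in the Category 1 band.

1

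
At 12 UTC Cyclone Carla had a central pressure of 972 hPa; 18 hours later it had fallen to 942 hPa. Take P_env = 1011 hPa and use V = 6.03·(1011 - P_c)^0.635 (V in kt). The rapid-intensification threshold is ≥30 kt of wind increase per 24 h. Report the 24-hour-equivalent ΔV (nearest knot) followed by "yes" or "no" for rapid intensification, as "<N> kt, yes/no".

36 kt, yes

V₁: ΔP = 39, V ≈ 6.03 × 39^0.635 ≈ 61.75 kt.
V₂: ΔP = 69, V ≈ 6.03 × 69^0.635 ≈ 88.71 kt.
ΔV over 18 h = 26.96 kt → 24 h equivalent = 26.96 × 24/18 ≈ 35.95 kt.
36 kt ≥ 30 kt ⇒ rapid intensification.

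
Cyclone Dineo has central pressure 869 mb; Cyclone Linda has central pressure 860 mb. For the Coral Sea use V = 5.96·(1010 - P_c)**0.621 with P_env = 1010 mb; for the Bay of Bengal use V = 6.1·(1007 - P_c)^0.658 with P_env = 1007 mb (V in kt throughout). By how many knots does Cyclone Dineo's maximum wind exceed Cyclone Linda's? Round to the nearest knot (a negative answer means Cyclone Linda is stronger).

-34 kt

Cyclone Dineo: ΔP = 141; V ≈ 5.96 × 141^0.621 ≈ 128.80 kt.
Cyclone Linda: ΔP = 147; V ≈ 6.1 × 147^0.658 ≈ 162.71 kt.
Difference ≈ 128.80 − 162.71 = -33.91 → -34 kt.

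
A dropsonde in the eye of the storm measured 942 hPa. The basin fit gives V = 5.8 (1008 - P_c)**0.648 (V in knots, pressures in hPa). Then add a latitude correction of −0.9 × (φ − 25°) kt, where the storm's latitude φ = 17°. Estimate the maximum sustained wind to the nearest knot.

95 kt

ΔP = 1008 − 942 = 66 hPa.
66^0.648 ≈ 15.103.
V ≈ 5.8 × 15.103 ≈ 87.6 kt.
Latitude correction: −0.9 × (17 − 25) = 7.2 kt.
Corrected V ≈ 94.8 kt → 95 kt.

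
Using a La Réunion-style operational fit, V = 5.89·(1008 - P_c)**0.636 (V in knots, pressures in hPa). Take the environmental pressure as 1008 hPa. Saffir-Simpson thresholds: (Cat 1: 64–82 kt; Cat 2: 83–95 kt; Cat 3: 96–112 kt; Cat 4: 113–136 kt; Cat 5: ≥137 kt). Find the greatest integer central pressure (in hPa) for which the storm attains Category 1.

Category 1 begins at V = 64 kt.
Required ΔP = (64/5.89)^(1/0.636) = 10.866^1.572 ≈ 42.56 hPa.
P_c ≤ 1008 − 42.56 = 965.44, so the highest integer P_c is 965 hPa.

965 hPa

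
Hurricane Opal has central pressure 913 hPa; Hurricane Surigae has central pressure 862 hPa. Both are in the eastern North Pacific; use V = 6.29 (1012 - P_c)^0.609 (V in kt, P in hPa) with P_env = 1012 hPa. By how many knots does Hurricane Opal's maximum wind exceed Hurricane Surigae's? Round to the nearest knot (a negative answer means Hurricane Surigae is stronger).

-30 kt

Hurricane Opal: ΔP = 99; V ≈ 6.29 × 99^0.609 ≈ 103.27 kt.
Hurricane Surigae: ΔP = 150; V ≈ 6.29 × 150^0.609 ≈ 133.01 kt.
Difference ≈ 103.27 − 133.01 = -29.74 → -30 kt.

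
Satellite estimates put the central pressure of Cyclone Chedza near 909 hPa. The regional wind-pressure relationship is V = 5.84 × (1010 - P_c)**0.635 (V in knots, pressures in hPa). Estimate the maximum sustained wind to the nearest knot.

109 kt

ΔP = 1010 − 909 = 101 hPa.
101^0.635 ≈ 18.739.
V ≈ 5.84 × 18.739 ≈ 109.4 kt.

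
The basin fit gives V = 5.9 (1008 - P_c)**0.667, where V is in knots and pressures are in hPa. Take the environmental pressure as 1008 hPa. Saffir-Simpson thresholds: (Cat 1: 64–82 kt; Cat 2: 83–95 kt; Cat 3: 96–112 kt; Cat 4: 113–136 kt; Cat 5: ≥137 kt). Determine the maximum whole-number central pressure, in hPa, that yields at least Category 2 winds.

Category 2 begins at V = 83 kt.
Required ΔP = (83/5.9)^(1/0.667) = 14.068^1.499 ≈ 52.66 hPa.
P_c ≤ 1008 − 52.66 = 955.34, so the highest integer P_c is 955 hPa.

955 hPa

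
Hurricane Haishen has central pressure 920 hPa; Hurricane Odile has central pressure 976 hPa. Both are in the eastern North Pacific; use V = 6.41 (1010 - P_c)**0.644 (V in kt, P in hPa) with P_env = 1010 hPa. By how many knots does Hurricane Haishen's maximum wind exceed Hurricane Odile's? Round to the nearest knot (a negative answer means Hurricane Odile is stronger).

Hurricane Haishen: ΔP = 90; V ≈ 6.41 × 90^0.644 ≈ 116.25 kt.
Hurricane Odile: ΔP = 34; V ≈ 6.41 × 34^0.644 ≈ 62.11 kt.
Difference ≈ 116.25 − 62.11 = 54.14 → 54 kt.

54 kt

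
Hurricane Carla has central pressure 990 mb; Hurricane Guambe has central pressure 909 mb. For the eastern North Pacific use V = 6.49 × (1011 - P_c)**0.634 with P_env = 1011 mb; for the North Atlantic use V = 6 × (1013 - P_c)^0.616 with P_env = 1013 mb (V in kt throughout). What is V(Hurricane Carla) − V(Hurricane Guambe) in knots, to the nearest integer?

Hurricane Carla: ΔP = 21; V ≈ 6.49 × 21^0.634 ≈ 44.72 kt.
Hurricane Guambe: ΔP = 104; V ≈ 6 × 104^0.616 ≈ 104.87 kt.
Difference ≈ 44.72 − 104.87 = -60.15 → -60 kt.

-60 kt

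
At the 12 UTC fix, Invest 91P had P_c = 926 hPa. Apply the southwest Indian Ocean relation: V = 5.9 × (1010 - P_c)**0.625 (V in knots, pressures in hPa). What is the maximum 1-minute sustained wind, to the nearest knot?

ΔP = 1010 − 926 = 84 hPa.
84^0.625 ≈ 15.947.
V ≈ 5.9 × 15.947 ≈ 94.1 kt.

94 kt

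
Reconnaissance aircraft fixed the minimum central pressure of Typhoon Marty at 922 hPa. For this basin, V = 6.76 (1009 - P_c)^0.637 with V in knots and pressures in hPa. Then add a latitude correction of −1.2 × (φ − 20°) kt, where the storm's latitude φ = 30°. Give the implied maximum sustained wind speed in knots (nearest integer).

ΔP = 1009 − 922 = 87 hPa.
87^0.637 ≈ 17.198.
V ≈ 6.76 × 17.198 ≈ 116.3 kt.
Latitude correction: −1.2 × (30 − 20) = -12 kt.
Corrected V ≈ 104.3 kt → 104 kt.

104 kt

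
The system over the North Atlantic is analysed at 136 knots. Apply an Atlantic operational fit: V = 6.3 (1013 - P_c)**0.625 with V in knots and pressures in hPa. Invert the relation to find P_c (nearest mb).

ΔP = (V / 6.3)^(1/0.625) = (136/6.3)^1.600.
136/6.3 = 21.587; 21.587^1.600 ≈ 136.37 mb.
P_c = 1013 − 136.37 = 876.63 ≈ 877 mb.

877 mb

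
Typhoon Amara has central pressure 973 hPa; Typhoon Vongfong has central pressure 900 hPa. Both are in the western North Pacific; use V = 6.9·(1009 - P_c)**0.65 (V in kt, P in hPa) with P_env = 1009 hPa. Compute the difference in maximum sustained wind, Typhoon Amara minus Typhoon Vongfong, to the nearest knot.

-75 kt

Typhoon Amara: ΔP = 36; V ≈ 6.9 × 36^0.65 ≈ 70.87 kt.
Typhoon Vongfong: ΔP = 109; V ≈ 6.9 × 109^0.65 ≈ 145.61 kt.
Difference ≈ 70.87 − 145.61 = -74.74 → -75 kt.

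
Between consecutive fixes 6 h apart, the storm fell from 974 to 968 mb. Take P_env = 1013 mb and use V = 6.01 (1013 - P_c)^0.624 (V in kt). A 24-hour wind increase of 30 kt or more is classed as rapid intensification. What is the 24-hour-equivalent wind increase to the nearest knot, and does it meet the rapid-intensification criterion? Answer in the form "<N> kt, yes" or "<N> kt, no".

22 kt, no

V₁: ΔP = 39, V ≈ 6.01 × 39^0.624 ≈ 59.12 kt.
V₂: ΔP = 45, V ≈ 6.01 × 45^0.624 ≈ 64.64 kt.
ΔV over 6 h = 5.52 kt → 24 h equivalent = 5.52 × 24/6 ≈ 22.08 kt.
22 kt < 30 kt ⇒ not rapid intensification.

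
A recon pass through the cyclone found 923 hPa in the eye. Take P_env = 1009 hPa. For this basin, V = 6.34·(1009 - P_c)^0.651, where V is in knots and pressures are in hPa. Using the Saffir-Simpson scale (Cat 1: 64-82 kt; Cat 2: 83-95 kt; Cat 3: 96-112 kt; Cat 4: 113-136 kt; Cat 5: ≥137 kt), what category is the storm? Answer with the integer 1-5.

4

ΔP = 1009 − 923 = 86 hPa.
V ≈ 6.34 × 86^0.651 = 6.34 × 18.17 ≈ 115 kt.
115 kt falls in the Category 4 band.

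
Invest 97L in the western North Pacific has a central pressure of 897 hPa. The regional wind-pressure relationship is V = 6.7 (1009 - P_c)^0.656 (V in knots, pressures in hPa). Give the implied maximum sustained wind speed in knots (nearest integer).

ΔP = 1009 − 897 = 112 hPa.
112^0.656 ≈ 22.095.
V ≈ 6.7 × 22.095 ≈ 148.0 kt.

148 kt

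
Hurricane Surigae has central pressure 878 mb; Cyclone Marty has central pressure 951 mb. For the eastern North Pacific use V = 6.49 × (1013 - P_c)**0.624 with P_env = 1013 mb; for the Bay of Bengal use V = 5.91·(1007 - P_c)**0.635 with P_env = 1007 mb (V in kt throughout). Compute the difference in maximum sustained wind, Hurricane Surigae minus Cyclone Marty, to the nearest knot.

Hurricane Surigae: ΔP = 135; V ≈ 6.49 × 135^0.624 ≈ 138.54 kt.
Cyclone Marty: ΔP = 56; V ≈ 5.91 × 56^0.635 ≈ 76.15 kt.
Difference ≈ 138.54 − 76.15 = 62.39 → 62 kt.

62 kt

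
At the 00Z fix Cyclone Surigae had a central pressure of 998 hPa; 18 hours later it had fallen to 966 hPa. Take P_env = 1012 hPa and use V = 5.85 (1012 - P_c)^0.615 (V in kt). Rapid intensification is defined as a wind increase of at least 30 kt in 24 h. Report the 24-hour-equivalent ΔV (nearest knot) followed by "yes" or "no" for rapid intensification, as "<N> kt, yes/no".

V₁: ΔP = 14, V ≈ 5.85 × 14^0.615 ≈ 29.65 kt.
V₂: ΔP = 46, V ≈ 5.85 × 46^0.615 ≈ 61.62 kt.
ΔV over 18 h = 31.97 kt → 24 h equivalent = 31.97 × 24/18 ≈ 42.63 kt.
43 kt ≥ 30 kt ⇒ rapid intensification.

43 kt, yes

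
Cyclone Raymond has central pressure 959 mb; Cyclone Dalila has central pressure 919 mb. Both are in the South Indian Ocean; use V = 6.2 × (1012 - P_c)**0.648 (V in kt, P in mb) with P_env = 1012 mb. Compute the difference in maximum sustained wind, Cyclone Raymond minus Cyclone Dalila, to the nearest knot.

Cyclone Raymond: ΔP = 53; V ≈ 6.2 × 53^0.648 ≈ 81.23 kt.
Cyclone Dalila: ΔP = 93; V ≈ 6.2 × 93^0.648 ≈ 116.94 kt.
Difference ≈ 81.23 − 116.94 = -35.71 → -36 kt.

-36 kt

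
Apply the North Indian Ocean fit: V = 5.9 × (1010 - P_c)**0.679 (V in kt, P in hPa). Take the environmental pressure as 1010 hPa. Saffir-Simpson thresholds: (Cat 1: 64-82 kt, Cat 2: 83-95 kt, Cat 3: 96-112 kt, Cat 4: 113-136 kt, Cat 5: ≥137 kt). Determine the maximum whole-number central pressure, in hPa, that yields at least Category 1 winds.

976 hPa

Category 1 begins at V = 64 kt.
Required ΔP = (64/5.9)^(1/0.679) = 10.847^1.473 ≈ 33.48 hPa.
P_c ≤ 1010 − 33.48 = 976.52, so the highest integer P_c is 976 hPa.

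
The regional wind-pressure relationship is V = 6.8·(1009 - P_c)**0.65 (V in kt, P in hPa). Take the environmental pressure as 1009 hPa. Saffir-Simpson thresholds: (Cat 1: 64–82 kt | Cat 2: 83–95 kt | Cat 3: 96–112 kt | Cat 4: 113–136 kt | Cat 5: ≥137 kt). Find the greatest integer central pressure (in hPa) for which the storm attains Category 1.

Category 1 begins at V = 64 kt.
Required ΔP = (64/6.8)^(1/0.65) = 9.412^1.538 ≈ 31.47 hPa.
P_c ≤ 1009 − 31.47 = 977.53, so the highest integer P_c is 977 hPa.

977 hPa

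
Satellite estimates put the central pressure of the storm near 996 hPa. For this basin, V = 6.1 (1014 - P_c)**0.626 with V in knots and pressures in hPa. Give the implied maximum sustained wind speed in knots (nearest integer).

ΔP = 1014 − 996 = 18 hPa.
18^0.626 ≈ 6.107.
V ≈ 6.1 × 6.107 ≈ 37.3 kt.

37 kt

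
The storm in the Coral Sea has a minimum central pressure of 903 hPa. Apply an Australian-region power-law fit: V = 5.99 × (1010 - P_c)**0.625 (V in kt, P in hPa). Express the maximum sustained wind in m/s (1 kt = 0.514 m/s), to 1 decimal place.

ΔP = 1010 − 903 = 107 hPa.
V ≈ 5.99 × 107^0.625 = 5.99 × 18.551 ≈ 111.120 kt.
111.120 × 0.514 ≈ 57.12 m/s → 57.1 m/s.

57.1 m/s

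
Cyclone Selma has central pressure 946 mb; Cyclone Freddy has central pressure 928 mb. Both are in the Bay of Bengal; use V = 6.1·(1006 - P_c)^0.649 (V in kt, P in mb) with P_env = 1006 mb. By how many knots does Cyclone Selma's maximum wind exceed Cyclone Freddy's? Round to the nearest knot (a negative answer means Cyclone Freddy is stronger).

Cyclone Selma: ΔP = 60; V ≈ 6.1 × 60^0.649 ≈ 86.97 kt.
Cyclone Freddy: ΔP = 78; V ≈ 6.1 × 78^0.649 ≈ 103.11 kt.
Difference ≈ 86.97 − 103.11 = -16.14 → -16 kt.

-16 kt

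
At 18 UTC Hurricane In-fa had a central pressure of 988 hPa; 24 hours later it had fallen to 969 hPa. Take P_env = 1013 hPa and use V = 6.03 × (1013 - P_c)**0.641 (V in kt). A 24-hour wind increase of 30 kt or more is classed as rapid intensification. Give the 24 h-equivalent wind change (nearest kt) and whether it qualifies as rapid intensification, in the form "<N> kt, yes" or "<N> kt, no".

21 kt, no

V₁: ΔP = 25, V ≈ 6.03 × 25^0.641 ≈ 47.47 kt.
V₂: ΔP = 44, V ≈ 6.03 × 44^0.641 ≈ 68.20 kt.
ΔV over 24 h = 20.73 kt → 24 h equivalent = 20.73 × 24/24 ≈ 20.73 kt.
21 kt < 30 kt ⇒ not rapid intensification.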